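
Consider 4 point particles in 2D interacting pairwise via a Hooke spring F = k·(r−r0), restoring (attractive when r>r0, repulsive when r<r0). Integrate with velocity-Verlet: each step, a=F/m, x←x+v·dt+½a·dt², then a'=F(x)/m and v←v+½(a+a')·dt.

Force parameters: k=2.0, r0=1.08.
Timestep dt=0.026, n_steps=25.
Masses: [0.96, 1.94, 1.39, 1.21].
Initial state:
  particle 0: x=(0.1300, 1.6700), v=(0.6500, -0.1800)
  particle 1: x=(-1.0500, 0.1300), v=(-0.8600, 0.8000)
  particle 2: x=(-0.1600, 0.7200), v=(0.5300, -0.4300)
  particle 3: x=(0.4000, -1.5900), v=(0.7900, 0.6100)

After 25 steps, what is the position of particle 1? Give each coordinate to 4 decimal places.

step 0: x0=(0.1300, 1.6700) x1=(-1.0500, 0.1300) x2=(-0.1600, 0.7200) x3=(0.4000, -1.5900)
step 1: x0=(0.1467, 1.6634) x1=(-1.0719, 0.1507) x2=(-0.1461, 0.7082) x3=(0.4198, -1.5717)
step 2: x0=(0.1629, 1.6528) x1=(-1.0929, 0.1713) x2=(-0.1319, 0.6951) x3=(0.4383, -1.5486)
step 3: x0=(0.1786, 1.6385) x1=(-1.1129, 0.1917) x2=(-0.1174, 0.6807) x3=(0.4552, -1.5208)
step 4: x0=(0.1938, 1.6204) x1=(-1.1320, 0.2119) x2=(-0.1027, 0.6652) x3=(0.4707, -1.4884)
step 5: x0=(0.2084, 1.5987) x1=(-1.1500, 0.2319) x2=(-0.0878, 0.6484) x3=(0.4847, -1.4514)
step 6: x0=(0.2225, 1.5735) x1=(-1.1669, 0.2517) x2=(-0.0727, 0.6306) x3=(0.4972, -1.4100)
step 7: x0=(0.2361, 1.5450) x1=(-1.1827, 0.2713) x2=(-0.0574, 0.6116) x3=(0.5082, -1.3643)
step 8: x0=(0.2490, 1.5131) x1=(-1.1974, 0.2907) x2=(-0.0419, 0.5917) x3=(0.5177, -1.3146)
step 9: x0=(0.2614, 1.4783) x1=(-1.2109, 0.3099) x2=(-0.0264, 0.5707) x3=(0.5256, -1.2609)
step 10: x0=(0.2731, 1.4405) x1=(-1.2233, 0.3288) x2=(-0.0108, 0.5488) x3=(0.5321, -1.2036)
step 11: x0=(0.2843, 1.4001) x1=(-1.2344, 0.3476) x2=(0.0049, 0.5261) x3=(0.5371, -1.1428)
step 12: x0=(0.2948, 1.3572) x1=(-1.2444, 0.3661) x2=(0.0205, 0.5026) x3=(0.5406, -1.0787)
step 13: x0=(0.3048, 1.3121) x1=(-1.2531, 0.3843) x2=(0.0361, 0.4783) x3=(0.5428, -1.0117)
step 14: x0=(0.3141, 1.2650) x1=(-1.2605, 0.4023) x2=(0.0516, 0.4534) x3=(0.5435, -0.9419)
step 15: x0=(0.3227, 1.2161) x1=(-1.2668, 0.4201) x2=(0.0668, 0.4279) x3=(0.5429, -0.8696)
step 16: x0=(0.3308, 1.1656) x1=(-1.2717, 0.4377) x2=(0.0819, 0.4019) x3=(0.5411, -0.7952)
step 17: x0=(0.3382, 1.1139) x1=(-1.2754, 0.4549) x2=(0.0967, 0.3754) x3=(0.5380, -0.7189)
step 18: x0=(0.3451, 1.0612) x1=(-1.2778, 0.4720) x2=(0.1112, 0.3486) x3=(0.5338, -0.6409)
step 19: x0=(0.3513, 1.0077) x1=(-1.2790, 0.4888) x2=(0.1252, 0.3215) x3=(0.5285, -0.5616)
step 20: x0=(0.3569, 0.9537) x1=(-1.2789, 0.5053) x2=(0.1388, 0.2943) x3=(0.5223, -0.4814)
step 21: x0=(0.3619, 0.8995) x1=(-1.2775, 0.5216) x2=(0.1518, 0.2669) x3=(0.5151, -0.4004)
step 22: x0=(0.3663, 0.8453) x1=(-1.2749, 0.5377) x2=(0.1642, 0.2394) x3=(0.5071, -0.3190)
step 23: x0=(0.3701, 0.7915) x1=(-1.2711, 0.5535) x2=(0.1759, 0.2120) x3=(0.4985, -0.2374)
step 24: x0=(0.3733, 0.7382) x1=(-1.2660, 0.5690) x2=(0.1867, 0.1847) x3=(0.4894, -0.1560)
step 25: x0=(0.3758, 0.6858) x1=(-1.2598, 0.5843) x2=(0.1966, 0.1575) x3=(0.4799, -0.0750)

(-1.2598, 0.5843)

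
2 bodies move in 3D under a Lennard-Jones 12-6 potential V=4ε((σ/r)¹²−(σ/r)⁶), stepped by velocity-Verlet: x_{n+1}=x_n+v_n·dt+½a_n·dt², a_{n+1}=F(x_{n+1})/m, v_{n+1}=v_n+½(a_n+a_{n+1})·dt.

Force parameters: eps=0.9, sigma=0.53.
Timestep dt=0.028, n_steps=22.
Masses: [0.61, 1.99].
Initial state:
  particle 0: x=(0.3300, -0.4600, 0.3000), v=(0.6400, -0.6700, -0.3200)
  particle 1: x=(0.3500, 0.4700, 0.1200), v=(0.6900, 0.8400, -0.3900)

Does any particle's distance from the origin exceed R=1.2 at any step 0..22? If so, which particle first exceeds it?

step 0: x0=(0.3300, -0.4600, 0.3000) x1=(0.3500, 0.4700, 0.1200)
step 1: x0=(0.3479, -0.4783, 0.2910) x1=(0.3693, 0.4934, 0.1091)
step 2: x0=(0.3659, -0.4961, 0.2818) x1=(0.3886, 0.5166, 0.0982)
step 3: x0=(0.3838, -0.5133, 0.2726) x1=(0.4079, 0.5397, 0.0874)
step 4: x0=(0.4018, -0.5302, 0.2633) x1=(0.4272, 0.5626, 0.0766)
step 5: x0=(0.4198, -0.5468, 0.2539) x1=(0.4466, 0.5855, 0.0658)
step 6: x0=(0.4377, -0.5632, 0.2445) x1=(0.4659, 0.6082, 0.0550)
step 7: x0=(0.4557, -0.5793, 0.2351) x1=(0.4852, 0.6310, 0.0442)
step 8: x0=(0.4737, -0.5954, 0.2256) x1=(0.5045, 0.6537, 0.0335)
step 9: x0=(0.4917, -0.6113, 0.2162) x1=(0.5238, 0.6763, 0.0227)
step 10: x0=(0.5097, -0.6271, 0.2067) x1=(0.5431, 0.6989, 0.0119)
step 11: x0=(0.5276, -0.6429, 0.1972) x1=(0.5624, 0.7215, 0.0012)
step 12: x0=(0.5456, -0.6586, 0.1877) x1=(0.5817, 0.7441, -0.0096)
step 13: x0=(0.5636, -0.6742, 0.1782) x1=(0.6010, 0.7667, -0.0203)
step 14: x0=(0.5816, -0.6898, 0.1687) x1=(0.6203, 0.7892, -0.0311)
step 15: x0=(0.5996, -0.7054, 0.1592) x1=(0.6395, 0.8118, -0.0418)
step 16: x0=(0.6176, -0.7209, 0.1496) x1=(0.6588, 0.8343, -0.0526)
step 17: x0=(0.6356, -0.7364, 0.1401) x1=(0.6781, 0.8568, -0.0633)
step 18: x0=(0.6536, -0.7519, 0.1306) x1=(0.6974, 0.8793, -0.0741)
step 19: x0=(0.6716, -0.7673, 0.1211) x1=(0.7167, 0.9018, -0.0848)
step 20: x0=(0.6896, -0.7828, 0.1115) x1=(0.7360, 0.9243, -0.0956)
step 21: x0=(0.7076, -0.7982, 0.1020) x1=(0.7553, 0.9468, -0.1063)
step 22: x0=(0.7256, -0.8136, 0.0925) x1=(0.7746, 0.9693, -0.1170)

yes, particle 1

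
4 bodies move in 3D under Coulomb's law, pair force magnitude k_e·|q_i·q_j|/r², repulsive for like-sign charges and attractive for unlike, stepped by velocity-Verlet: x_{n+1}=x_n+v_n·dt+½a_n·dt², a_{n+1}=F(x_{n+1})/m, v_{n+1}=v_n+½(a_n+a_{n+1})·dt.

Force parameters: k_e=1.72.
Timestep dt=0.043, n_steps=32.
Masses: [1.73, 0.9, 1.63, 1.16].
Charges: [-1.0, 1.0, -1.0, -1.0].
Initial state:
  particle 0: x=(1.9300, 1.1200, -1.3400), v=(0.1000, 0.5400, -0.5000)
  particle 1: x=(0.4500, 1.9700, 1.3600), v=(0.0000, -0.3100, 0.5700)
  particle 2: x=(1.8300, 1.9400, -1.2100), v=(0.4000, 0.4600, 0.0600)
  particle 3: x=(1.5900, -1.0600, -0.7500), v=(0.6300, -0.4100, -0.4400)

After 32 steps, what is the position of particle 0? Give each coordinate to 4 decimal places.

step 0: x0=(1.9300, 1.1200, -1.3400) x1=(0.4500, 1.9700, 1.3600) x2=(1.8300, 1.9400, -1.2100) x3=(1.5900, -1.0600, -0.7500)
step 1: x0=(1.9344, 1.1421, -1.3617) x1=(0.4502, 1.9565, 1.3841) x2=(1.8470, 1.9613, -1.2071) x3=(1.6170, -1.0780, -0.7688)
step 2: x0=(1.9391, 1.1621, -1.3838) x1=(0.4508, 1.9428, 1.4075) x2=(1.8636, 1.9854, -1.2036) x3=(1.6439, -1.0965, -0.7873)
step 3: x0=(1.9440, 1.1799, -1.4063) x1=(0.4519, 1.9288, 1.4300) x2=(1.8799, 2.0124, -1.1992) x3=(1.6706, -1.1157, -0.8055)
step 4: x0=(1.9490, 1.1956, -1.4295) x1=(0.4533, 1.9146, 1.4519) x2=(1.8958, 2.0422, -1.1941) x3=(1.6972, -1.1355, -0.8235)
step 5: x0=(1.9541, 1.2094, -1.4531) x1=(0.4552, 1.9001, 1.4729) x2=(1.9116, 2.0745, -1.1882) x3=(1.7237, -1.1559, -0.8413)
step 6: x0=(1.9593, 1.2214, -1.4774) x1=(0.4574, 1.8855, 1.4933) x2=(1.9271, 2.1093, -1.1814) x3=(1.7501, -1.1769, -0.8588)
step 7: x0=(1.9645, 1.2317, -1.5023) x1=(0.4601, 1.8706, 1.5129) x2=(1.9425, 2.1464, -1.1737) x3=(1.7763, -1.1984, -0.8761)
step 8: x0=(1.9697, 1.2405, -1.5277) x1=(0.4631, 1.8556, 1.5318) x2=(1.9577, 2.1856, -1.1651) x3=(1.8025, -1.2204, -0.8931)
step 9: x0=(1.9749, 1.2479, -1.5537) x1=(0.4664, 1.8404, 1.5500) x2=(1.9729, 2.2267, -1.1558) x3=(1.8286, -1.2430, -0.9100)
step 10: x0=(1.9800, 1.2541, -1.5803) x1=(0.4702, 1.8251, 1.5676) x2=(1.9879, 2.2695, -1.1455) x3=(1.8546, -1.2661, -0.9266)
step 11: x0=(1.9851, 1.2592, -1.6075) x1=(0.4743, 1.8096, 1.5844) x2=(2.0028, 2.3139, -1.1345) x3=(1.8805, -1.2897, -0.9430)
step 12: x0=(1.9901, 1.2633, -1.6351) x1=(0.4787, 1.7940, 1.6006) x2=(2.0177, 2.3598, -1.1228) x3=(1.9064, -1.3137, -0.9592)
step 13: x0=(1.9950, 1.2666, -1.6632) x1=(0.4835, 1.7783, 1.6161) x2=(2.0325, 2.4070, -1.1103) x3=(1.9322, -1.3382, -0.9753)
step 14: x0=(1.9998, 1.2691, -1.6917) x1=(0.4887, 1.7624, 1.6310) x2=(2.0473, 2.4554, -1.0971) x3=(1.9579, -1.3632, -0.9911)
step 15: x0=(2.0046, 1.2709, -1.7206) x1=(0.4941, 1.7465, 1.6452) x2=(2.0620, 2.5049, -1.0833) x3=(1.9835, -1.3886, -1.0067)
step 16: x0=(2.0092, 1.2721, -1.7500) x1=(0.4999, 1.7305, 1.6588) x2=(2.0767, 2.5554, -1.0689) x3=(2.0091, -1.4145, -1.0222)
step 17: x0=(2.0138, 1.2728, -1.7796) x1=(0.5061, 1.7144, 1.6718) x2=(2.0914, 2.6067, -1.0539) x3=(2.0347, -1.4407, -1.0375)
step 18: x0=(2.0183, 1.2730, -1.8096) x1=(0.5125, 1.6982, 1.6842) x2=(2.1059, 2.6589, -1.0383) x3=(2.0602, -1.4674, -1.0526)
step 19: x0=(2.0226, 1.2729, -1.8399) x1=(0.5193, 1.6820, 1.6959) x2=(2.1205, 2.7118, -1.0222) x3=(2.0857, -1.4944, -1.0675)
step 20: x0=(2.0269, 1.2724, -1.8705) x1=(0.5264, 1.6657, 1.7071) x2=(2.1350, 2.7653, -1.0056) x3=(2.1111, -1.5218, -1.0822)
step 21: x0=(2.0311, 1.2715, -1.9013) x1=(0.5337, 1.6494, 1.7177) x2=(2.1495, 2.8195, -0.9886) x3=(2.1365, -1.5496, -1.0968)
step 22: x0=(2.0352, 1.2704, -1.9324) x1=(0.5414, 1.6330, 1.7278) x2=(2.1639, 2.8743, -0.9710) x3=(2.1618, -1.5778, -1.1112)
step 23: x0=(2.0392, 1.2691, -1.9636) x1=(0.5494, 1.6167, 1.7373) x2=(2.1782, 2.9295, -0.9531) x3=(2.1871, -1.6062, -1.1255)
step 24: x0=(2.0432, 1.2676, -1.9951) x1=(0.5576, 1.6003, 1.7462) x2=(2.1926, 2.9852, -0.9348) x3=(2.2124, -1.6351, -1.1396)
step 25: x0=(2.0470, 1.2658, -2.0268) x1=(0.5661, 1.5839, 1.7546) x2=(2.2069, 3.0414, -0.9161) x3=(2.2376, -1.6642, -1.1535)
step 26: x0=(2.0507, 1.2640, -2.0586) x1=(0.5750, 1.5675, 1.7625) x2=(2.2211, 3.0979, -0.8970) x3=(2.2629, -1.6937, -1.1673)
step 27: x0=(2.0544, 1.2619, -2.0906) x1=(0.5840, 1.5511, 1.7699) x2=(2.2353, 3.1548, -0.8775) x3=(2.2881, -1.7235, -1.1810)
step 28: x0=(2.0580, 1.2598, -2.1228) x1=(0.5934, 1.5347, 1.7767) x2=(2.2495, 3.2120, -0.8578) x3=(2.3132, -1.7535, -1.1944)
step 29: x0=(2.0615, 1.2576, -2.1551) x1=(0.6030, 1.5183, 1.7831) x2=(2.2636, 3.2696, -0.8377) x3=(2.3384, -1.7839, -1.2078)
step 30: x0=(2.0650, 1.2553, -2.1875) x1=(0.6128, 1.5019, 1.7890) x2=(2.2776, 3.3274, -0.8173) x3=(2.3635, -1.8145, -1.2209)
step 31: x0=(2.0683, 1.2529, -2.2200) x1=(0.6229, 1.4856, 1.7944) x2=(2.2917, 3.3855, -0.7967) x3=(2.3887, -1.8454, -1.2340)
step 32: x0=(2.0716, 1.2504, -2.2527) x1=(0.6333, 1.4692, 1.7993) x2=(2.3056, 3.4438, -0.7757) x3=(2.4138, -1.8766, -1.2469)

(2.0716, 1.2504, -2.2527)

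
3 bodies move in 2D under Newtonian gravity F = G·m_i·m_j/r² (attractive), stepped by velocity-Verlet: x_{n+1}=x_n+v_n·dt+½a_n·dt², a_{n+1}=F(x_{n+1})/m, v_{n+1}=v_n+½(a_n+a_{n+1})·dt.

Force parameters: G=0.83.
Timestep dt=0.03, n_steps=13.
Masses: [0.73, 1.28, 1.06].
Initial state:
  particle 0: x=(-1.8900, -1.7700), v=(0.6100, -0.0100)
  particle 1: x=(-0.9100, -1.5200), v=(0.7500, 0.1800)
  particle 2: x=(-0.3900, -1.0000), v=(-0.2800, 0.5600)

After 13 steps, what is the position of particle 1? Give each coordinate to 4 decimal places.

step 0: x0=(-1.8900, -1.7700) x1=(-0.9100, -1.5200) x2=(-0.3900, -1.0000)
step 1: x0=(-1.8711, -1.7701) x1=(-0.8872, -1.5141) x2=(-0.3991, -0.9839)
step 2: x0=(-1.8511, -1.7699) x1=(-0.8640, -1.5073) x2=(-0.4096, -0.9692)
step 3: x0=(-1.8299, -1.7693) x1=(-0.8402, -1.4994) x2=(-0.4216, -0.9561)
step 4: x0=(-1.8076, -1.7682) x1=(-0.8158, -1.4903) x2=(-0.4350, -0.9447)
step 5: x0=(-1.7842, -1.7668) x1=(-0.7910, -1.4798) x2=(-0.4497, -0.9351)
step 6: x0=(-1.7596, -1.7650) x1=(-0.7656, -1.4679) x2=(-0.4659, -0.9277)
step 7: x0=(-1.7340, -1.7627) x1=(-0.7397, -1.4543) x2=(-0.4836, -0.9226)
step 8: x0=(-1.7071, -1.7600) x1=(-0.7132, -1.4388) x2=(-0.5026, -0.9201)
step 9: x0=(-1.6792, -1.7568) x1=(-0.6863, -1.4211) x2=(-0.5229, -0.9205)
step 10: x0=(-1.6501, -1.7531) x1=(-0.6590, -1.4008) x2=(-0.5446, -0.9244)
step 11: x0=(-1.6198, -1.7488) x1=(-0.6314, -1.3775) x2=(-0.5674, -0.9323)
step 12: x0=(-1.5884, -1.7440) x1=(-0.6037, -1.3506) x2=(-0.5911, -0.9451)
step 13: x0=(-1.5558, -1.7386) x1=(-0.5763, -1.3189) x2=(-0.6152, -0.9639)

(-0.5763, -1.3189)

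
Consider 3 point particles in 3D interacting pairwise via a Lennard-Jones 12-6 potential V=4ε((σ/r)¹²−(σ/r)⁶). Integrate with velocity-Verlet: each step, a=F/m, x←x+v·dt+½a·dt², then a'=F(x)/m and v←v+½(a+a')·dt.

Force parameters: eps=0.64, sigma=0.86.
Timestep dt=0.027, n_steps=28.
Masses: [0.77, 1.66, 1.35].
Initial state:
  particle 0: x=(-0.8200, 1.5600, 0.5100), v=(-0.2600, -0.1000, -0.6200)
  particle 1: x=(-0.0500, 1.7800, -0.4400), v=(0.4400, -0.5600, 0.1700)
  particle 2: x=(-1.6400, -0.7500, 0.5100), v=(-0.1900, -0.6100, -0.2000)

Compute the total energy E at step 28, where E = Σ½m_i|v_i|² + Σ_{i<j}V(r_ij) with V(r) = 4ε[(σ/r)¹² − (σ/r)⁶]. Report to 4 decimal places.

0.6683

step 0: x0=(-0.8200, 1.5600, 0.5100) x1=(-0.0500, 1.7800, -0.4400) x2=(-1.6400, -0.7500, 0.5100)
step 1: x0=(-0.8267, 1.5574, 0.4929) x1=(-0.0383, 1.7648, -0.4352) x2=(-1.6451, -0.7665, 0.5046)
step 2: x0=(-0.8328, 1.5549, 0.4750) x1=(-0.0268, 1.7496, -0.4301) x2=(-1.6503, -0.7829, 0.4992)
step 3: x0=(-0.8381, 1.5526, 0.4563) x1=(-0.0157, 1.7343, -0.4246) x2=(-1.6554, -0.7994, 0.4938)
step 4: x0=(-0.8427, 1.5505, 0.4368) x1=(-0.0050, 1.7189, -0.4187) x2=(-1.6605, -0.8158, 0.4884)
step 5: x0=(-0.8465, 1.5485, 0.4165) x1=(0.0054, 1.7034, -0.4125) x2=(-1.6656, -0.8323, 0.4830)
step 6: x0=(-0.8495, 1.5467, 0.3953) x1=(0.0154, 1.6879, -0.4059) x2=(-1.6707, -0.8487, 0.4776)
step 7: x0=(-0.8516, 1.5450, 0.3734) x1=(0.0250, 1.6722, -0.3988) x2=(-1.6758, -0.8651, 0.4722)
step 8: x0=(-0.8526, 1.5434, 0.3505) x1=(0.0341, 1.6565, -0.3914) x2=(-1.6810, -0.8816, 0.4668)
step 9: x0=(-0.8526, 1.5420, 0.3268) x1=(0.0427, 1.6408, -0.3836) x2=(-1.6861, -0.8980, 0.4614)
step 10: x0=(-0.8515, 1.5407, 0.3021) x1=(0.0508, 1.6250, -0.3753) x2=(-1.6912, -0.9144, 0.4560)
step 11: x0=(-0.8492, 1.5395, 0.2766) x1=(0.0583, 1.6091, -0.3666) x2=(-1.6963, -0.9308, 0.4506)
step 12: x0=(-0.8456, 1.5383, 0.2501) x1=(0.0652, 1.5932, -0.3575) x2=(-1.7014, -0.9472, 0.4452)
step 13: x0=(-0.8406, 1.5373, 0.2227) x1=(0.0715, 1.5773, -0.3480) x2=(-1.7065, -0.9636, 0.4398)
step 14: x0=(-0.8342, 1.5363, 0.1945) x1=(0.0771, 1.5613, -0.3381) x2=(-1.7116, -0.9800, 0.4344)
step 15: x0=(-0.8263, 1.5354, 0.1654) x1=(0.0821, 1.5453, -0.3277) x2=(-1.7167, -0.9964, 0.4290)
step 16: x0=(-0.8171, 1.5344, 0.1355) x1=(0.0864, 1.5293, -0.3170) x2=(-1.7218, -1.0128, 0.4235)
step 17: x0=(-0.8067, 1.5335, 0.1050) x1=(0.0902, 1.5133, -0.3061) x2=(-1.7269, -1.0292, 0.4181)
step 18: x0=(-0.7955, 1.5325, 0.0743) x1=(0.0936, 1.4973, -0.2950) x2=(-1.7320, -1.0456, 0.4127)
step 19: x0=(-0.7845, 1.5315, 0.0435) x1=(0.0971, 1.4813, -0.2839) x2=(-1.7371, -1.0619, 0.4073)
step 20: x0=(-0.7748, 1.5306, 0.0133) x1=(0.1012, 1.4653, -0.2730) x2=(-1.7422, -1.0783, 0.4019)
step 21: x0=(-0.7680, 1.5299, -0.0160) x1=(0.1066, 1.4492, -0.2626) x2=(-1.7473, -1.0947, 0.3965)
step 22: x0=(-0.7656, 1.5296, -0.0441) x1=(0.1141, 1.4328, -0.2527) x2=(-1.7523, -1.1111, 0.3911)
step 23: x0=(-0.7679, 1.5299, -0.0710) x1=(0.1237, 1.4163, -0.2434) x2=(-1.7574, -1.1274, 0.3857)
step 24: x0=(-0.7743, 1.5306, -0.0972) x1=(0.1353, 1.3995, -0.2344) x2=(-1.7625, -1.1438, 0.3803)
step 25: x0=(-0.7831, 1.5317, -0.1230) x1=(0.1480, 1.3825, -0.2257) x2=(-1.7676, -1.1601, 0.3749)
step 26: x0=(-0.7929, 1.5329, -0.1486) x1=(0.1611, 1.3655, -0.2169) x2=(-1.7727, -1.1765, 0.3694)
step 27: x0=(-0.8024, 1.5341, -0.1743) x1=(0.1741, 1.3485, -0.2082) x2=(-1.7778, -1.1929, 0.3640)
step 28: x0=(-0.8110, 1.5351, -0.2001) x1=(0.1866, 1.3315, -0.1994) x2=(-1.7829, -1.2092, 0.3586)
step 0 velocities: v0=(-0.2600, -0.1000, -0.6200) v1=(0.4400, -0.5600, 0.1700) v2=(-0.1900, -0.6100, -0.2000)
step 0: KE=0.9254, PE=-0.2564, E=0.6690
step 28 velocities: v0=(-0.2907, 0.0318, -0.9529) v1=(0.4528, -0.6247, 0.3248) v2=(-0.1882, -0.6057, -0.2005)
step 28: KE=1.2628, PE=-0.5944, E=0.6683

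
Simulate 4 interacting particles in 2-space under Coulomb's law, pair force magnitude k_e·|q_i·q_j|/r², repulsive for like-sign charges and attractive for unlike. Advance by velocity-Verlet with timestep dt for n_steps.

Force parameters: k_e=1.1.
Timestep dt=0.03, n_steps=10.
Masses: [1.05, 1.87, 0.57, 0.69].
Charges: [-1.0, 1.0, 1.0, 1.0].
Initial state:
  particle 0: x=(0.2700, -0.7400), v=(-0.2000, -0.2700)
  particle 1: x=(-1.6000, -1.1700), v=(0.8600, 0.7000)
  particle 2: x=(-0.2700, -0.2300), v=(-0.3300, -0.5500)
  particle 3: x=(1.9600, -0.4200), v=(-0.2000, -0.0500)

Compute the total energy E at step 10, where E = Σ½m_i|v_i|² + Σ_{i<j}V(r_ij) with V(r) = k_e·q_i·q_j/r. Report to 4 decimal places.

step 0: x0=(0.2700, -0.7400) x1=(-1.6000, -1.1700) x2=(-0.2700, -0.2300) x3=(1.9600, -0.4200)
step 1: x0=(0.2634, -0.7475) x1=(-1.5742, -1.1490) x2=(-0.2787, -0.2474) x3=(1.9540, -0.4215)
step 2: x0=(0.2556, -0.7538) x1=(-1.5485, -1.1282) x2=(-0.2847, -0.2665) x3=(1.9478, -0.4232)
step 3: x0=(0.2465, -0.7590) x1=(-1.5229, -1.1074) x2=(-0.2881, -0.2874) x3=(1.9416, -0.4249)
step 4: x0=(0.2360, -0.7629) x1=(-1.4974, -1.0868) x2=(-0.2886, -0.3100) x3=(1.9354, -0.4267)
step 5: x0=(0.2241, -0.7655) x1=(-1.4719, -1.0663) x2=(-0.2861, -0.3346) x3=(1.9290, -0.4286)
step 6: x0=(0.2106, -0.7668) x1=(-1.4466, -1.0459) x2=(-0.2801, -0.3612) x3=(1.9226, -0.4306)
step 7: x0=(0.1952, -0.7665) x1=(-1.4213, -1.0256) x2=(-0.2704, -0.3900) x3=(1.9162, -0.4327)
step 8: x0=(0.1777, -0.7646) x1=(-1.3962, -1.0054) x2=(-0.2563, -0.4214) x3=(1.9097, -0.4348)
step 9: x0=(0.1578, -0.7608) x1=(-1.3712, -0.9854) x2=(-0.2373, -0.4558) x3=(1.9032, -0.4370)
step 10: x0=(0.1347, -0.7547) x1=(-1.3463, -0.9655) x2=(-0.2121, -0.4940) x3=(1.8967, -0.4393)
step 0 velocities: v0=(-0.2000, -0.2700) v1=(0.8600, 0.7000) v2=(-0.3300, -0.5500) v3=(-0.2000, -0.0500)
step 0: KE=1.3409, PE=-1.2245, E=0.1164
step 10 velocities: v0=(-0.8371, 0.2539) v1=(0.8265, 0.6621) v2=(0.9736, -1.3589) v3=(-0.2166, -0.0762)
step 10: KE=2.2649, PE=-2.1335, E=0.1314

0.1314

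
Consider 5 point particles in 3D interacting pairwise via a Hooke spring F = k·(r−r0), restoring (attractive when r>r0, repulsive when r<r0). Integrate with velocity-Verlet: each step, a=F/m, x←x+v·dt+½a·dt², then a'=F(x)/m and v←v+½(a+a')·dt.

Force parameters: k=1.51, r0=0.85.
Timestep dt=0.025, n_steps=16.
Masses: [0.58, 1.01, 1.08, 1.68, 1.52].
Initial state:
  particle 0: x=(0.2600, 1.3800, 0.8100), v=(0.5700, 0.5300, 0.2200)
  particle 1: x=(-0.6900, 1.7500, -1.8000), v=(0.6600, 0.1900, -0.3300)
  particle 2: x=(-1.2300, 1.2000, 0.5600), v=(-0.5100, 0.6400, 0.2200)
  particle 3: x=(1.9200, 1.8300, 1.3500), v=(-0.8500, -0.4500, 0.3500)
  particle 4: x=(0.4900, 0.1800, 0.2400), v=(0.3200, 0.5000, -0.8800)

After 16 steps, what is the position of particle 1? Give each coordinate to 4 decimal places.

(-0.1103, 1.6507, -1.1254)

step 0: x0=(0.2600, 1.3800, 0.8100) x1=(-0.6900, 1.7500, -1.8000) x2=(-1.2300, 1.2000, 0.5600) x3=(1.9200, 1.8300, 1.3500) x4=(0.4900, 0.1800, 0.2400)
step 1: x0=(0.2740, 1.3932, 0.8140) x1=(-0.6720, 1.7540, -1.8048) x2=(-1.2408, 1.2161, 0.5650) x3=(1.8970, 1.8182, 1.3576) x4=(0.4977, 0.1935, 0.2179)
step 2: x0=(0.2872, 1.4064, 0.8149) x1=(-0.6511, 1.7564, -1.8029) x2=(-1.2479, 1.2325, 0.5692) x3=(1.8706, 1.8055, 1.3629) x4=(0.5048, 0.2090, 0.1957)
step 3: x0=(0.2998, 1.4194, 0.8128) x1=(-0.6273, 1.7573, -1.7941) x2=(-1.2510, 1.2491, 0.5723) x3=(1.8408, 1.7917, 1.3659) x4=(0.5112, 0.2264, 0.1733)
step 4: x0=(0.3114, 1.4322, 0.8076) x1=(-0.6008, 1.7568, -1.7786) x2=(-1.2502, 1.2659, 0.5745) x3=(1.8077, 1.7771, 1.3665) x4=(0.5170, 0.2458, 0.1509)
step 5: x0=(0.3222, 1.4448, 0.7993) x1=(-0.5715, 1.7547, -1.7564) x2=(-1.2456, 1.2828, 0.5758) x3=(1.7714, 1.7616, 1.3649) x4=(0.5221, 0.2671, 0.1284)
step 6: x0=(0.3320, 1.4571, 0.7880) x1=(-0.5398, 1.7513, -1.7276) x2=(-1.2371, 1.2999, 0.5760) x3=(1.7321, 1.7453, 1.3610) x4=(0.5265, 0.2902, 0.1060)
step 7: x0=(0.3407, 1.4691, 0.7737) x1=(-0.5055, 1.7464, -1.6925) x2=(-1.2247, 1.3170, 0.5753) x3=(1.6898, 1.7283, 1.3548) x4=(0.5303, 0.3152, 0.0836)
step 8: x0=(0.3485, 1.4808, 0.7566) x1=(-0.4690, 1.7403, -1.6511) x2=(-1.2086, 1.3342, 0.5736) x3=(1.6446, 1.7105, 1.3464) x4=(0.5334, 0.3419, 0.0613)
step 9: x0=(0.3551, 1.4921, 0.7367) x1=(-0.4302, 1.7328, -1.6037) x2=(-1.1888, 1.3514, 0.5710) x3=(1.5966, 1.6921, 1.3358) x4=(0.5359, 0.3703, 0.0392)
step 10: x0=(0.3607, 1.5031, 0.7141) x1=(-0.3894, 1.7241, -1.5505) x2=(-1.1653, 1.3686, 0.5674) x3=(1.5461, 1.6730, 1.3231) x4=(0.5377, 0.4004, 0.0172)
step 11: x0=(0.3651, 1.5137, 0.6890) x1=(-0.3467, 1.7143, -1.4917) x2=(-1.1382, 1.3857, 0.5629) x3=(1.4931, 1.6534, 1.3083) x4=(0.5388, 0.4321, -0.0045)
step 12: x0=(0.3685, 1.5238, 0.6616) x1=(-0.3023, 1.7034, -1.4277) x2=(-1.1078, 1.4027, 0.5575) x3=(1.4378, 1.6333, 1.2915) x4=(0.5393, 0.4652, -0.0260)
step 13: x0=(0.3709, 1.5335, 0.6319) x1=(-0.2562, 1.6915, -1.3587) x2=(-1.0740, 1.4196, 0.5512) x3=(1.3803, 1.6128, 1.2728) x4=(0.5393, 0.4998, -0.0471)
step 14: x0=(0.3722, 1.5428, 0.6002) x1=(-0.2088, 1.6787, -1.2851) x2=(-1.0370, 1.4363, 0.5441) x3=(1.3208, 1.5918, 1.2522) x4=(0.5386, 0.5356, -0.0680)
step 15: x0=(0.3725, 1.5517, 0.5667) x1=(-0.1600, 1.6651, -1.2072) x2=(-0.9970, 1.4529, 0.5362) x3=(1.2594, 1.5705, 1.2298) x4=(0.5374, 0.5728, -0.0884)
step 16: x0=(0.3720, 1.5602, 0.5315) x1=(-0.1103, 1.6507, -1.1254) x2=(-0.9542, 1.4692, 0.5275) x3=(1.1963, 1.5489, 1.2058) x4=(0.5356, 0.6110, -0.1084)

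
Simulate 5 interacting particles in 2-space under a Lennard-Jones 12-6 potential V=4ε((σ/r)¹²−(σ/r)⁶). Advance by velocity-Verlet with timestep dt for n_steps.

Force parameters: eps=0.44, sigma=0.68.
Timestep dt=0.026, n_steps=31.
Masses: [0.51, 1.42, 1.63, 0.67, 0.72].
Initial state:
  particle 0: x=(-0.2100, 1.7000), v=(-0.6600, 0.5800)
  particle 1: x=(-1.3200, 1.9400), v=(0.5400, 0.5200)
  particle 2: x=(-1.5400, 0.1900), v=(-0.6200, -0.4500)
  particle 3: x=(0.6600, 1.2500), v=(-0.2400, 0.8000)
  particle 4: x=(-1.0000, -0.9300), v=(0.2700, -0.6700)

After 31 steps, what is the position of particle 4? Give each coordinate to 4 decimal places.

(-0.8078, -1.4266)

step 0: x0=(-0.2100, 1.7000) x1=(-1.3200, 1.9400) x2=(-1.5400, 0.1900) x3=(0.6600, 1.2500) x4=(-1.0000, -0.9300)
step 1: x0=(-0.2269, 1.7148) x1=(-1.3059, 1.9535) x2=(-1.5561, 0.1783) x3=(0.6533, 1.2710) x4=(-0.9930, -0.9473)
step 2: x0=(-0.2433, 1.7293) x1=(-1.2915, 1.9669) x2=(-1.5722, 0.1665) x3=(0.6458, 1.2924) x4=(-0.9861, -0.9645)
step 3: x0=(-0.2593, 1.7433) x1=(-1.2769, 1.9803) x2=(-1.5882, 0.1546) x3=(0.6376, 1.3143) x4=(-0.9793, -0.9815)
step 4: x0=(-0.2752, 1.7571) x1=(-1.2620, 1.9936) x2=(-1.6042, 0.1427) x3=(0.6285, 1.3365) x4=(-0.9726, -0.9984)
step 5: x0=(-0.2911, 1.7706) x1=(-1.2467, 2.0068) x2=(-1.6201, 0.1307) x3=(0.6186, 1.3590) x4=(-0.9659, -1.0151)
step 6: x0=(-0.3071, 1.7839) x1=(-1.2310, 2.0199) x2=(-1.6360, 0.1187) x3=(0.6079, 1.3820) x4=(-0.9593, -1.0317)
step 7: x0=(-0.3234, 1.7972) x1=(-1.2149, 2.0328) x2=(-1.6519, 0.1067) x3=(0.5965, 1.4052) x4=(-0.9528, -1.0482)
step 8: x0=(-0.3404, 1.8104) x1=(-1.1981, 2.0456) x2=(-1.6678, 0.0946) x3=(0.5842, 1.4288) x4=(-0.9463, -1.0646)
step 9: x0=(-0.3582, 1.8237) x1=(-1.1807, 2.0583) x2=(-1.6836, 0.0825) x3=(0.5712, 1.4527) x4=(-0.9399, -1.0809)
step 10: x0=(-0.3769, 1.8371) x1=(-1.1625, 2.0707) x2=(-1.6994, 0.0703) x3=(0.5573, 1.4770) x4=(-0.9335, -1.0972)
step 11: x0=(-0.3964, 1.8507) x1=(-1.1437, 2.0829) x2=(-1.7152, 0.0581) x3=(0.5427, 1.5015) x4=(-0.9272, -1.1133)
step 12: x0=(-0.4159, 1.8642) x1=(-1.1245, 2.0950) x2=(-1.7309, 0.0459) x3=(0.5273, 1.5263) x4=(-0.9209, -1.1294)
step 13: x0=(-0.4328, 1.8768) x1=(-1.1059, 2.1072) x2=(-1.7467, 0.0337) x3=(0.5110, 1.5515) x4=(-0.9147, -1.1454)
step 14: x0=(-0.4412, 1.8865) x1=(-1.0899, 2.1204) x2=(-1.7624, 0.0214) x3=(0.4940, 1.5769) x4=(-0.9085, -1.1613)
step 15: x0=(-0.4337, 1.8905) x1=(-1.0792, 2.1355) x2=(-1.7781, 0.0092) x3=(0.4760, 1.6026) x4=(-0.9023, -1.1772)
step 16: x0=(-0.4106, 1.8887) x1=(-1.0737, 2.1525) x2=(-1.7938, -0.0031) x3=(0.4570, 1.6286) x4=(-0.8962, -1.1931)
step 17: x0=(-0.3790, 1.8836) x1=(-1.0705, 2.1705) x2=(-1.8094, -0.0155) x3=(0.4366, 1.6551) x4=(-0.8901, -1.2089)
step 18: x0=(-0.3443, 1.8775) x1=(-1.0678, 2.1886) x2=(-1.8251, -0.0278) x3=(0.4147, 1.6819) x4=(-0.8841, -1.2246)
step 19: x0=(-0.3096, 1.8716) x1=(-1.0646, 2.2066) x2=(-1.8407, -0.0402) x3=(0.3919, 1.7090) x4=(-0.8781, -1.2403)
step 20: x0=(-0.2823, 1.8678) x1=(-1.0608, 2.2242) x2=(-1.8563, -0.0525) x3=(0.3734, 1.7352) x4=(-0.8721, -1.2560)
step 21: x0=(-0.2842, 1.8704) x1=(-1.0563, 2.2416) x2=(-1.8719, -0.0649) x3=(0.3755, 1.7571) x4=(-0.8662, -1.2716)
step 22: x0=(-0.3151, 1.8785) x1=(-1.0510, 2.2586) x2=(-1.8875, -0.0773) x3=(0.3983, 1.7755) x4=(-0.8602, -1.2872)
step 23: x0=(-0.3533, 1.8884) x1=(-1.0451, 2.2753) x2=(-1.9031, -0.0897) x3=(0.4252, 1.7933) x4=(-0.8543, -1.3028)
step 24: x0=(-0.3916, 1.8988) x1=(-1.0388, 2.2917) x2=(-1.9186, -0.1021) x3=(0.4512, 1.8113) x4=(-0.8485, -1.3183)
step 25: x0=(-0.4274, 1.9087) x1=(-1.0326, 2.3082) x2=(-1.9342, -0.1145) x3=(0.4757, 1.8294) x4=(-0.8426, -1.3339)
step 26: x0=(-0.4576, 1.9159) x1=(-1.0277, 2.3256) x2=(-1.9497, -0.1270) x3=(0.4987, 1.8476) x4=(-0.8368, -1.3494)
step 27: x0=(-0.4777, 1.9167) x1=(-1.0260, 2.3453) x2=(-1.9653, -0.1394) x3=(0.5207, 1.8660) x4=(-0.8309, -1.3648)
step 28: x0=(-0.4864, 1.9095) x1=(-1.0279, 2.3678) x2=(-1.9808, -0.1519) x3=(0.5417, 1.8844) x4=(-0.8251, -1.3803)
step 29: x0=(-0.4878, 1.8968) x1=(-1.0322, 2.3923) x2=(-1.9963, -0.1643) x3=(0.5621, 1.9028) x4=(-0.8194, -1.3957)
step 30: x0=(-0.4862, 1.8822) x1=(-1.0371, 2.4175) x2=(-2.0118, -0.1768) x3=(0.5817, 1.9212) x4=(-0.8136, -1.4112)
step 31: x0=(-0.4841, 1.8678) x1=(-1.0420, 2.4426) x2=(-2.0273, -0.1892) x3=(0.6008, 1.9396) x4=(-0.8078, -1.4266)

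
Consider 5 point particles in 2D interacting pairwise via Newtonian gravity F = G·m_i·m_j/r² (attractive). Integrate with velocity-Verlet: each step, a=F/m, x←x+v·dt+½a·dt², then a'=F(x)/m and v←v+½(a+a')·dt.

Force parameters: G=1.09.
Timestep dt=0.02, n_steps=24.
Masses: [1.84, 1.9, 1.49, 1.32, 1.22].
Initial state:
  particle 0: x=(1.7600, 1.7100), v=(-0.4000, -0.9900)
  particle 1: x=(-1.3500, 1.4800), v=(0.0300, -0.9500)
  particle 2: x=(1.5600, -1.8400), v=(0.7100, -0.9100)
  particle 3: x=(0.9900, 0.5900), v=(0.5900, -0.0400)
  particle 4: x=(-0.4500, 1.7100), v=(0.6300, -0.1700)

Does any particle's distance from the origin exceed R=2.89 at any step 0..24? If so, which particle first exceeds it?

step 0: x0=(1.7600, 1.7100) x1=(-1.3500, 1.4800) x2=(1.5600, -1.8400) x3=(0.9900, 0.5900) x4=(-0.4500, 1.7100)
step 1: x0=(1.7518, 1.6900) x1=(-1.3490, 1.4611) x2=(1.5742, -1.8581) x3=(1.0018, 0.5894) x4=(-0.4377, 1.7064)
step 2: x0=(1.7432, 1.6698) x1=(-1.3472, 1.4422) x2=(1.5883, -1.8760) x3=(1.0136, 0.5892) x4=(-0.4260, 1.7024)
step 3: x0=(1.7343, 1.6491) x1=(-1.3447, 1.4235) x2=(1.6023, -1.8936) x3=(1.0255, 0.5895) x4=(-0.4148, 1.6981)
step 4: x0=(1.7249, 1.6282) x1=(-1.3415, 1.4048) x2=(1.6163, -1.9111) x3=(1.0374, 0.5902) x4=(-0.4041, 1.6933)
step 5: x0=(1.7152, 1.6068) x1=(-1.3375, 1.3863) x2=(1.6302, -1.9284) x3=(1.0494, 0.5914) x4=(-0.3940, 1.6882)
step 6: x0=(1.7050, 1.5851) x1=(-1.3328, 1.3679) x2=(1.6441, -1.9454) x3=(1.0615, 0.5930) x4=(-0.3843, 1.6826)
step 7: x0=(1.6943, 1.5630) x1=(-1.3275, 1.3497) x2=(1.6579, -1.9623) x3=(1.0736, 0.5953) x4=(-0.3750, 1.6767)
step 8: x0=(1.6833, 1.5405) x1=(-1.3214, 1.3315) x2=(1.6716, -1.9789) x3=(1.0858, 0.5980) x4=(-0.3662, 1.6703)
step 9: x0=(1.6717, 1.5175) x1=(-1.3147, 1.3135) x2=(1.6853, -1.9953) x3=(1.0981, 0.6014) x4=(-0.3577, 1.6635)
step 10: x0=(1.6597, 1.4941) x1=(-1.3072, 1.2956) x2=(1.6990, -2.0116) x3=(1.1106, 0.6054) x4=(-0.3497, 1.6563)
step 11: x0=(1.6472, 1.4701) x1=(-1.2991, 1.2779) x2=(1.7125, -2.0276) x3=(1.1232, 0.6100) x4=(-0.3421, 1.6486)
step 12: x0=(1.6341, 1.4457) x1=(-1.2903, 1.2603) x2=(1.7260, -2.0434) x3=(1.1359, 0.6154) x4=(-0.3348, 1.6405)
step 13: x0=(1.6205, 1.4206) x1=(-1.2809, 1.2428) x2=(1.7394, -2.0591) x3=(1.1489, 0.6215) x4=(-0.3279, 1.6320)
step 14: x0=(1.6064, 1.3950) x1=(-1.2708, 1.2255) x2=(1.7528, -2.0745) x3=(1.1621, 0.6285) x4=(-0.3213, 1.6230)
step 15: x0=(1.5916, 1.3686) x1=(-1.2600, 1.2083) x2=(1.7661, -2.0898) x3=(1.1756, 0.6364) x4=(-0.3151, 1.6136)
step 16: x0=(1.5762, 1.3416) x1=(-1.2485, 1.1913) x2=(1.7794, -2.1048) x3=(1.1893, 0.6454) x4=(-0.3092, 1.6037)
step 17: x0=(1.5601, 1.3136) x1=(-1.2364, 1.1745) x2=(1.7926, -2.1197) x3=(1.2034, 0.6554) x4=(-0.3036, 1.5933)
step 18: x0=(1.5432, 1.2848) x1=(-1.2235, 1.1578) x2=(1.8057, -2.1343) x3=(1.2180, 0.6668) x4=(-0.2984, 1.5824)
step 19: x0=(1.5256, 1.2548) x1=(-1.2100, 1.1413) x2=(1.8188, -2.1488) x3=(1.2331, 0.6797) x4=(-0.2935, 1.5710)
step 20: x0=(1.5071, 1.2236) x1=(-1.1959, 1.1250) x2=(1.8318, -2.1631) x3=(1.2487, 0.6943) x4=(-0.2889, 1.5592)
step 21: x0=(1.4875, 1.1909) x1=(-1.1810, 1.1089) x2=(1.8447, -2.1772) x3=(1.2651, 0.7111) x4=(-0.2846, 1.5468)
step 22: x0=(1.4669, 1.1563) x1=(-1.1654, 1.0930) x2=(1.8576, -2.1911) x3=(1.2825, 0.7304) x4=(-0.2807, 1.5338)
step 23: x0=(1.4449, 1.1192) x1=(-1.1490, 1.0773) x2=(1.8704, -2.2048) x3=(1.3010, 0.7532) x4=(-0.2771, 1.5204)
step 24: x0=(1.4213, 1.0786) x1=(-1.1320, 1.0618) x2=(1.8832, -2.2183) x3=(1.3212, 0.7809) x4=(-0.2738, 1.5063)

yes, particle 2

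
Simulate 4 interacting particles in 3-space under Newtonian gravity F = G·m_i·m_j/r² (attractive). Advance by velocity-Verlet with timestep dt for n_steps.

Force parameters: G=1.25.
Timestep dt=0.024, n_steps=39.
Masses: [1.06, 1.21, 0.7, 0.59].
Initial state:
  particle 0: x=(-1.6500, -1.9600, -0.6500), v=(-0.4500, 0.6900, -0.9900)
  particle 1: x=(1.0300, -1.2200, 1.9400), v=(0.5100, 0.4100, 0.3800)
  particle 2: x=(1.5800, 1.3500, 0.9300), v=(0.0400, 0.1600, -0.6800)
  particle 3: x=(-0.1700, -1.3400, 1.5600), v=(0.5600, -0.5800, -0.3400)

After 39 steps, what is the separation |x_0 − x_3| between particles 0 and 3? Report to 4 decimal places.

3.9321

step 0: x0=(-1.6500, -1.9600, -0.6500) x1=(1.0300, -1.2200, 1.9400) x2=(1.5800, 1.3500, 0.9300) x3=(-0.1700, -1.3400, 1.5600)
step 1: x0=(-1.6608, -1.9434, -0.6737) x1=(1.0421, -1.2101, 1.9491) x2=(1.5809, 1.3538, 0.9137) x3=(-0.1563, -1.3539, 1.5519)
step 2: x0=(-1.6714, -1.9268, -0.6973) x1=(1.0539, -1.2003, 1.9580) x2=(1.5818, 1.3574, 0.8974) x3=(-0.1422, -1.3677, 1.5438)
step 3: x0=(-1.6820, -1.9102, -0.7209) x1=(1.0655, -1.1904, 1.9667) x2=(1.5826, 1.3608, 0.8812) x3=(-0.1275, -1.3814, 1.5359)
step 4: x0=(-1.6925, -1.8935, -0.7443) x1=(1.0768, -1.1805, 1.9753) x2=(1.5833, 1.3641, 0.8650) x3=(-0.1124, -1.3950, 1.5280)
step 5: x0=(-1.7029, -1.8767, -0.7677) x1=(1.0878, -1.1706, 1.9838) x2=(1.5840, 1.3673, 0.8489) x3=(-0.0969, -1.4085, 1.5202)
step 6: x0=(-1.7133, -1.8600, -0.7909) x1=(1.0986, -1.1607, 1.9921) x2=(1.5846, 1.3703, 0.8328) x3=(-0.0809, -1.4219, 1.5125)
step 7: x0=(-1.7235, -1.8432, -0.8141) x1=(1.1091, -1.1508, 2.0003) x2=(1.5852, 1.3731, 0.8167) x3=(-0.0645, -1.4352, 1.5050)
step 8: x0=(-1.7337, -1.8264, -0.8372) x1=(1.1194, -1.1409, 2.0083) x2=(1.5857, 1.3758, 0.8007) x3=(-0.0476, -1.4483, 1.4975)
step 9: x0=(-1.7438, -1.8095, -0.8602) x1=(1.1295, -1.1310, 2.0162) x2=(1.5861, 1.3784, 0.7847) x3=(-0.0303, -1.4613, 1.4902)
step 10: x0=(-1.7538, -1.7927, -0.8831) x1=(1.1393, -1.1212, 2.0239) x2=(1.5865, 1.3808, 0.7688) x3=(-0.0126, -1.4741, 1.4829)
step 11: x0=(-1.7637, -1.7758, -0.9060) x1=(1.1489, -1.1113, 2.0315) x2=(1.5869, 1.3830, 0.7529) x3=(0.0055, -1.4868, 1.4758)
step 12: x0=(-1.7736, -1.7588, -0.9287) x1=(1.1582, -1.1015, 2.0388) x2=(1.5871, 1.3851, 0.7371) x3=(0.0240, -1.4993, 1.4689)
step 13: x0=(-1.7834, -1.7419, -0.9514) x1=(1.1673, -1.0917, 2.0461) x2=(1.5873, 1.3871, 0.7213) x3=(0.0429, -1.5116, 1.4620)
step 14: x0=(-1.7931, -1.7249, -0.9740) x1=(1.1762, -1.0819, 2.0531) x2=(1.5875, 1.3889, 0.7055) x3=(0.0621, -1.5238, 1.4553)
step 15: x0=(-1.8027, -1.7079, -0.9965) x1=(1.1849, -1.0721, 2.0600) x2=(1.5876, 1.3905, 0.6898) x3=(0.0818, -1.5357, 1.4488)
step 16: x0=(-1.8123, -1.6909, -1.0190) x1=(1.1934, -1.0624, 2.0668) x2=(1.5877, 1.3921, 0.6742) x3=(0.1018, -1.5474, 1.4424)
step 17: x0=(-1.8217, -1.6739, -1.0414) x1=(1.2016, -1.0527, 2.0733) x2=(1.5877, 1.3934, 0.6586) x3=(0.1222, -1.5590, 1.4361)
step 18: x0=(-1.8311, -1.6568, -1.0637) x1=(1.2097, -1.0431, 2.0797) x2=(1.5876, 1.3946, 0.6430) x3=(0.1429, -1.5703, 1.4300)
step 19: x0=(-1.8405, -1.6397, -1.0859) x1=(1.2176, -1.0335, 2.0860) x2=(1.5875, 1.3957, 0.6275) x3=(0.1640, -1.5814, 1.4240)
step 20: x0=(-1.8498, -1.6226, -1.1081) x1=(1.2252, -1.0239, 2.0920) x2=(1.5874, 1.3967, 0.6121) x3=(0.1854, -1.5923, 1.4183)
step 21: x0=(-1.8590, -1.6055, -1.1302) x1=(1.2327, -1.0144, 2.0979) x2=(1.5871, 1.3975, 0.5967) x3=(0.2071, -1.6029, 1.4126)
step 22: x0=(-1.8681, -1.5883, -1.1522) x1=(1.2400, -1.0050, 2.1036) x2=(1.5869, 1.3981, 0.5814) x3=(0.2292, -1.6133, 1.4072)
step 23: x0=(-1.8771, -1.5712, -1.1742) x1=(1.2470, -0.9956, 2.1092) x2=(1.5866, 1.3986, 0.5661) x3=(0.2515, -1.6234, 1.4019)
step 24: x0=(-1.8861, -1.5540, -1.1960) x1=(1.2540, -0.9862, 2.1145) x2=(1.5862, 1.3990, 0.5508) x3=(0.2742, -1.6334, 1.3968)
step 25: x0=(-1.8951, -1.5368, -1.2179) x1=(1.2607, -0.9770, 2.1197) x2=(1.5858, 1.3992, 0.5357) x3=(0.2972, -1.6430, 1.3919)
step 26: x0=(-1.9039, -1.5196, -1.2396) x1=(1.2673, -0.9677, 2.1247) x2=(1.5854, 1.3993, 0.5206) x3=(0.3205, -1.6524, 1.3871)
step 27: x0=(-1.9127, -1.5024, -1.2613) x1=(1.2736, -0.9586, 2.1295) x2=(1.5849, 1.3993, 0.5055) x3=(0.3441, -1.6615, 1.3826)
step 28: x0=(-1.9214, -1.4851, -1.2830) x1=(1.2799, -0.9495, 2.1342) x2=(1.5843, 1.3991, 0.4905) x3=(0.3679, -1.6703, 1.3782)
step 29: x0=(-1.9301, -1.4679, -1.3045) x1=(1.2859, -0.9405, 2.1387) x2=(1.5837, 1.3988, 0.4755) x3=(0.3920, -1.6789, 1.3740)
step 30: x0=(-1.9387, -1.4506, -1.3260) x1=(1.2918, -0.9315, 2.1430) x2=(1.5831, 1.3984, 0.4606) x3=(0.4164, -1.6872, 1.3700)
step 31: x0=(-1.9473, -1.4333, -1.3475) x1=(1.2976, -0.9226, 2.1471) x2=(1.5824, 1.3978, 0.4458) x3=(0.4411, -1.6952, 1.3662)
step 32: x0=(-1.9557, -1.4160, -1.3689) x1=(1.3032, -0.9138, 2.1510) x2=(1.5816, 1.3970, 0.4310) x3=(0.4660, -1.7029, 1.3626)
step 33: x0=(-1.9641, -1.3987, -1.3902) x1=(1.3086, -0.9051, 2.1547) x2=(1.5808, 1.3962, 0.4163) x3=(0.4911, -1.7103, 1.3592)
step 34: x0=(-1.9725, -1.3813, -1.4115) x1=(1.3140, -0.8965, 2.1583) x2=(1.5800, 1.3952, 0.4017) x3=(0.5165, -1.7174, 1.3560)
step 35: x0=(-1.9808, -1.3640, -1.4327) x1=(1.3191, -0.8879, 2.1617) x2=(1.5791, 1.3941, 0.3871) x3=(0.5421, -1.7242, 1.3530)
step 36: x0=(-1.9890, -1.3466, -1.4538) x1=(1.3242, -0.8795, 2.1649) x2=(1.5782, 1.3928, 0.3726) x3=(0.5679, -1.7307, 1.3502)
step 37: x0=(-1.9972, -1.3293, -1.4750) x1=(1.3290, -0.8711, 2.1679) x2=(1.5773, 1.3914, 0.3581) x3=(0.5940, -1.7369, 1.3476)
step 38: x0=(-2.0053, -1.3119, -1.4960) x1=(1.3338, -0.8628, 2.1707) x2=(1.5763, 1.3899, 0.3437) x3=(0.6202, -1.7427, 1.3452)
step 39: x0=(-2.0134, -1.2945, -1.5170) x1=(1.3385, -0.8546, 2.1733) x2=(1.5752, 1.3882, 0.3293) x3=(0.6467, -1.7483, 1.3430)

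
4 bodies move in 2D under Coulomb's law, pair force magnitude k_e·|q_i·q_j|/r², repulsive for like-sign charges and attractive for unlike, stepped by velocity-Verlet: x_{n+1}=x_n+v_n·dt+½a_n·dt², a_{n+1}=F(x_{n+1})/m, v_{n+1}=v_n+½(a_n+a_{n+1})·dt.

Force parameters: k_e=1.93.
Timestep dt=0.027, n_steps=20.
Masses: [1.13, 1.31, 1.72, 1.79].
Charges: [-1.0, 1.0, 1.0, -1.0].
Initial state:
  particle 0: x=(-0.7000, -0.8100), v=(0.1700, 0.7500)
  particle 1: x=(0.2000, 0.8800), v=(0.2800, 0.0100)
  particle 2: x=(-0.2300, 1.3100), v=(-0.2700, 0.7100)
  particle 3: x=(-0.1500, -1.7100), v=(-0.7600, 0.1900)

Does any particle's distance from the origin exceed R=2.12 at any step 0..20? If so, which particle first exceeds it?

step 0: x0=(-0.7000, -0.8100) x1=(0.2000, 0.8800) x2=(-0.2300, 1.3100) x3=(-0.1500, -1.7100)
step 1: x0=(-0.6956, -0.7890) x1=(0.2085, 0.8790) x2=(-0.2381, 1.3298) x3=(-0.1703, -1.7051)
step 2: x0=(-0.6915, -0.7665) x1=(0.2187, 0.8758) x2=(-0.2476, 1.3508) x3=(-0.1903, -1.7006)
step 3: x0=(-0.6877, -0.7424) x1=(0.2305, 0.8703) x2=(-0.2585, 1.3729) x3=(-0.2099, -1.6965)
step 4: x0=(-0.6842, -0.7167) x1=(0.2436, 0.8629) x2=(-0.2706, 1.3959) x3=(-0.2292, -1.6928)
step 5: x0=(-0.6809, -0.6895) x1=(0.2578, 0.8536) x2=(-0.2837, 1.4197) x3=(-0.2482, -1.6895)
step 6: x0=(-0.6778, -0.6608) x1=(0.2731, 0.8427) x2=(-0.2978, 1.4442) x3=(-0.2669, -1.6867)
step 7: x0=(-0.6748, -0.6305) x1=(0.2892, 0.8301) x2=(-0.3128, 1.4693) x3=(-0.2853, -1.6842)
step 8: x0=(-0.6718, -0.5987) x1=(0.3061, 0.8161) x2=(-0.3285, 1.4950) x3=(-0.3035, -1.6822)
step 9: x0=(-0.6689, -0.5653) x1=(0.3235, 0.8008) x2=(-0.3449, 1.5210) x3=(-0.3215, -1.6805)
step 10: x0=(-0.6660, -0.5305) x1=(0.3415, 0.7841) x2=(-0.3619, 1.5475) x3=(-0.3393, -1.6792)
step 11: x0=(-0.6629, -0.4941) x1=(0.3598, 0.7663) x2=(-0.3794, 1.5742) x3=(-0.3568, -1.6782)
step 12: x0=(-0.6598, -0.4564) x1=(0.3784, 0.7473) x2=(-0.3974, 1.6011) x3=(-0.3743, -1.6775)
step 13: x0=(-0.6565, -0.4171) x1=(0.3973, 0.7272) x2=(-0.4158, 1.6283) x3=(-0.3915, -1.6771)
step 14: x0=(-0.6529, -0.3765) x1=(0.4163, 0.7061) x2=(-0.4347, 1.6556) x3=(-0.4087, -1.6770)
step 15: x0=(-0.6491, -0.3345) x1=(0.4353, 0.6840) x2=(-0.4539, 1.6830) x3=(-0.4257, -1.6772)
step 16: x0=(-0.6449, -0.2912) x1=(0.4544, 0.6610) x2=(-0.4734, 1.7105) x3=(-0.4426, -1.6776)
step 17: x0=(-0.6403, -0.2465) x1=(0.4733, 0.6371) x2=(-0.4932, 1.7380) x3=(-0.4594, -1.6782)
step 18: x0=(-0.6354, -0.2005) x1=(0.4921, 0.6123) x2=(-0.5133, 1.7655) x3=(-0.4761, -1.6790)
step 19: x0=(-0.6299, -0.1533) x1=(0.5107, 0.5867) x2=(-0.5336, 1.7930) x3=(-0.4927, -1.6799)
step 20: x0=(-0.6239, -0.1049) x1=(0.5290, 0.5603) x2=(-0.5541, 1.8205) x3=(-0.5093, -1.6810)

no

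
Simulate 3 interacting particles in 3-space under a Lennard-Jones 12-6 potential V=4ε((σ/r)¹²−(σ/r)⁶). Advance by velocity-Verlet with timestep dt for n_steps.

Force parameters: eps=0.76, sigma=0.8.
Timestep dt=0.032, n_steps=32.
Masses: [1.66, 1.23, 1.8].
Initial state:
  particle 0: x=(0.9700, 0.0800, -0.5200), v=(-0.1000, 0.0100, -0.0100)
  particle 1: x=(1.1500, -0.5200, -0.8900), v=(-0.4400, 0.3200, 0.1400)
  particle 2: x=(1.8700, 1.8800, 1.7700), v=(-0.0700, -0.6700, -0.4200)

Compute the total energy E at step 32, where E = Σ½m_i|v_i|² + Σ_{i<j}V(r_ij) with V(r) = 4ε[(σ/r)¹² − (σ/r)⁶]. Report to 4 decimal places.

3.7769

step 0: x0=(0.9700, 0.0800, -0.5200) x1=(1.1500, -0.5200, -0.8900) x2=(1.8700, 1.8800, 1.7700)
step 1: x0=(0.9582, 0.1089, -0.5027) x1=(1.1475, -0.5483, -0.9093) x2=(1.8678, 1.8586, 1.7566)
step 2: x0=(0.9427, 0.1507, -0.4774) x1=(1.1500, -0.5940, -0.9394) x2=(1.8655, 1.8371, 1.7431)
step 3: x0=(0.9273, 0.1924, -0.4522) x1=(1.1524, -0.6396, -0.9693) x2=(1.8633, 1.8157, 1.7297)
step 4: x0=(0.9122, 0.2329, -0.4277) x1=(1.1545, -0.6836, -0.9983) x2=(1.8610, 1.7942, 1.7162)
step 5: x0=(0.8972, 0.2725, -0.4038) x1=(1.1562, -0.7265, -1.0266) x2=(1.8588, 1.7728, 1.7028)
step 6: x0=(0.8825, 0.3117, -0.3801) x1=(1.1577, -0.7686, -1.0544) x2=(1.8566, 1.7513, 1.6893)
step 7: x0=(0.8678, 0.3504, -0.3567) x1=(1.1592, -0.8102, -1.0820) x2=(1.8543, 1.7299, 1.6759)
step 8: x0=(0.8532, 0.3890, -0.3335) x1=(1.1605, -0.8516, -1.1093) x2=(1.8521, 1.7084, 1.6624)
step 9: x0=(0.8386, 0.4274, -0.3103) x1=(1.1618, -0.8928, -1.1365) x2=(1.8498, 1.6870, 1.6490)
step 10: x0=(0.8240, 0.4658, -0.2871) x1=(1.1631, -0.9338, -1.1637) x2=(1.8476, 1.6655, 1.6355)
step 11: x0=(0.8095, 0.5040, -0.2640) x1=(1.1643, -0.9748, -1.1908) x2=(1.8453, 1.6441, 1.6221)
step 12: x0=(0.7949, 0.5423, -0.2409) x1=(1.1656, -1.0157, -1.2178) x2=(1.8431, 1.6226, 1.6086)
step 13: x0=(0.7804, 0.5805, -0.2179) x1=(1.1668, -1.0565, -1.2449) x2=(1.8408, 1.6012, 1.5951)
step 14: x0=(0.7659, 0.6187, -0.1948) x1=(1.1680, -1.0974, -1.2719) x2=(1.8385, 1.5797, 1.5816)
step 15: x0=(0.7514, 0.6569, -0.1718) x1=(1.1692, -1.1382, -1.2989) x2=(1.8363, 1.5582, 1.5682)
step 16: x0=(0.7369, 0.6950, -0.1487) x1=(1.1704, -1.1790, -1.3259) x2=(1.8340, 1.5368, 1.5547)
step 17: x0=(0.7224, 0.7332, -0.1256) x1=(1.1717, -1.2198, -1.3529) x2=(1.8317, 1.5153, 1.5412)
step 18: x0=(0.7079, 0.7714, -0.1026) x1=(1.1729, -1.2606, -1.3799) x2=(1.8295, 1.4938, 1.5277)
step 19: x0=(0.6934, 0.8095, -0.0795) x1=(1.1741, -1.3013, -1.4069) x2=(1.8272, 1.4723, 1.5141)
step 20: x0=(0.6790, 0.8477, -0.0564) x1=(1.1753, -1.3421, -1.4338) x2=(1.8249, 1.4508, 1.5006)
step 21: x0=(0.6645, 0.8859, -0.0333) x1=(1.1765, -1.3829, -1.4608) x2=(1.8226, 1.4293, 1.4870)
step 22: x0=(0.6501, 0.9241, -0.0102) x1=(1.1777, -1.4236, -1.4878) x2=(1.8203, 1.4078, 1.4735)
step 23: x0=(0.6357, 0.9622, 0.0130) x1=(1.1789, -1.4644, -1.5148) x2=(1.8179, 1.3863, 1.4599)
step 24: x0=(0.6212, 1.0004, 0.0361) x1=(1.1801, -1.5051, -1.5417) x2=(1.8156, 1.3648, 1.4463)
step 25: x0=(0.6069, 1.0386, 0.0593) x1=(1.1813, -1.5459, -1.5687) x2=(1.8132, 1.3433, 1.4327)
step 26: x0=(0.5925, 1.0768, 0.0825) x1=(1.1825, -1.5867, -1.5957) x2=(1.8108, 1.3217, 1.4190)
step 27: x0=(0.5782, 1.1150, 0.1058) x1=(1.1837, -1.6274, -1.6226) x2=(1.8084, 1.3002, 1.4053)
step 28: x0=(0.5639, 1.1532, 0.1291) x1=(1.1849, -1.6682, -1.6496) x2=(1.8059, 1.2787, 1.3916)
step 29: x0=(0.5496, 1.1915, 0.1524) x1=(1.1861, -1.7089, -1.6766) x2=(1.8034, 1.2571, 1.3778)
step 30: x0=(0.5354, 1.2297, 0.1758) x1=(1.1873, -1.7497, -1.7035) x2=(1.8009, 1.2356, 1.3641)
step 31: x0=(0.5213, 1.2679, 0.1992) x1=(1.1885, -1.7904, -1.7305) x2=(1.7983, 1.2140, 1.3502)
step 32: x0=(0.5071, 1.3061, 0.2226) x1=(1.1897, -1.8312, -1.7575) x2=(1.7957, 1.1925, 1.3364)
step 0 velocities: v0=(-0.1000, 0.0100, -0.0100) v1=(-0.4400, 0.3200, 0.1400) v2=(-0.0700, -0.6700, -0.4200)
step 0: KE=0.7697, PE=4.1250, E=4.8947
step 32 velocities: v0=(-0.4405, 1.1941, 0.7333) v1=(0.0375, -1.2734, -0.8426) v2=(-0.0823, -0.6731, -0.4340)
step 32: KE=3.8091, PE=-0.0323, E=3.7769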